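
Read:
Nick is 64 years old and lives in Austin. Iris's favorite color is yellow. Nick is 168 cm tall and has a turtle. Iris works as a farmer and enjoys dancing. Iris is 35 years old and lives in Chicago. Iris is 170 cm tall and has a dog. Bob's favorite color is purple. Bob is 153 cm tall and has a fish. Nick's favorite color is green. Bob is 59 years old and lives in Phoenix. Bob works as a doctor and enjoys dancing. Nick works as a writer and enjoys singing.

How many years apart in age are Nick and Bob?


64 vs 59, diff = 5

5


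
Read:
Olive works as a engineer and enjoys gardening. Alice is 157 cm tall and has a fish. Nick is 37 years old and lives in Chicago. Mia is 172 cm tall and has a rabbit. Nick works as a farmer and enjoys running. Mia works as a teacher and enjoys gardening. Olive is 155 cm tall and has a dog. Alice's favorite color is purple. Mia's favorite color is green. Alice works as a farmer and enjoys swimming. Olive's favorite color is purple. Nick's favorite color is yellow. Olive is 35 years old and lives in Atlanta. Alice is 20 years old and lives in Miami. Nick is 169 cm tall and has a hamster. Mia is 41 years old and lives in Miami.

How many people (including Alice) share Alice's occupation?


Alice is a farmer. Count = 2

2


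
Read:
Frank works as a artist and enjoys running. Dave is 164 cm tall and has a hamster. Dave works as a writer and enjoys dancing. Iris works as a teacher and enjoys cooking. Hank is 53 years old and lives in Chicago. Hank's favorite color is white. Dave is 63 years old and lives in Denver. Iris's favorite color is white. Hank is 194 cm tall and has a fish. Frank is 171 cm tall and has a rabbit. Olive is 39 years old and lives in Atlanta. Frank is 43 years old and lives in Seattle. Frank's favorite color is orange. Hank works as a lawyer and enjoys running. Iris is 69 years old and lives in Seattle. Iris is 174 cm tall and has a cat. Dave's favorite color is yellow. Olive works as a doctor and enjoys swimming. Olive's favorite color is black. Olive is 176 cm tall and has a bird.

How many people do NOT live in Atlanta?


Not in Atlanta: 4

4


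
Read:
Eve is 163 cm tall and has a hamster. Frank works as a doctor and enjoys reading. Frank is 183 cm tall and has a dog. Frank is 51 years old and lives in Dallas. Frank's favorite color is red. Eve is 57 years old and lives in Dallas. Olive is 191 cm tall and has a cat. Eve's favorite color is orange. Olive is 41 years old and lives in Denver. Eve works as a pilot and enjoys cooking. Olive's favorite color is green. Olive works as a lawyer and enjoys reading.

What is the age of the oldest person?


Oldest: Eve at 57

57


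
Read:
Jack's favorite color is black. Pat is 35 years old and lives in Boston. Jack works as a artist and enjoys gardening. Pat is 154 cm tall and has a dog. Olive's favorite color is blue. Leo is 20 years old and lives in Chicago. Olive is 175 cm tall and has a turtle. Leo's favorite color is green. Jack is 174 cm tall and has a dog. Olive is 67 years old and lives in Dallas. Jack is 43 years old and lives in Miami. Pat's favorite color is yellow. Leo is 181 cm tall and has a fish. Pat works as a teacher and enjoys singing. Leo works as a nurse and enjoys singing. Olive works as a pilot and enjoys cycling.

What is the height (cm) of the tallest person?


Tallest: Leo at 181 cm

181


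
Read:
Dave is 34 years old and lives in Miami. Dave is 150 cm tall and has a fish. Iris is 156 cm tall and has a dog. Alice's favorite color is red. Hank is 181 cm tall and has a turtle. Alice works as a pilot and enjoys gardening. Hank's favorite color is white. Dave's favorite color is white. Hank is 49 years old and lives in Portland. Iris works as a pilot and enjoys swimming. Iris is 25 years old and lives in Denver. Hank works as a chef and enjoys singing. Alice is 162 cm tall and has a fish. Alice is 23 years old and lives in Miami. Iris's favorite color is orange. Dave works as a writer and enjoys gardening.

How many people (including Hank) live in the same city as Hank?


Hank lives in Portland. Count = 1

1


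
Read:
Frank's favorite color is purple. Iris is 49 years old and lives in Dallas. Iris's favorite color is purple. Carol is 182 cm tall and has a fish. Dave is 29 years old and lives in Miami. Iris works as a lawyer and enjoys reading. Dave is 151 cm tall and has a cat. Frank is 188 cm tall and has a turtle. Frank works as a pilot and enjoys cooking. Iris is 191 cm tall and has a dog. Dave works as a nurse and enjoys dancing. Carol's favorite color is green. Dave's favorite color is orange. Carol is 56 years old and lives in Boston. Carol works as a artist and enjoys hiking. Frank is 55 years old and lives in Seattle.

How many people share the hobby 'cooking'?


Count: 1

1


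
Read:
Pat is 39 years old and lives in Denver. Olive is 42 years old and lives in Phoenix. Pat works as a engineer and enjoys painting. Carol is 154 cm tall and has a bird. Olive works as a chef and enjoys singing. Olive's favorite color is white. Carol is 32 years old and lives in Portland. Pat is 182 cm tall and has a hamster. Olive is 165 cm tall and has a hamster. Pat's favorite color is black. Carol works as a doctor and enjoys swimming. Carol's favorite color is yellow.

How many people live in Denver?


Count in Denver: 1

1


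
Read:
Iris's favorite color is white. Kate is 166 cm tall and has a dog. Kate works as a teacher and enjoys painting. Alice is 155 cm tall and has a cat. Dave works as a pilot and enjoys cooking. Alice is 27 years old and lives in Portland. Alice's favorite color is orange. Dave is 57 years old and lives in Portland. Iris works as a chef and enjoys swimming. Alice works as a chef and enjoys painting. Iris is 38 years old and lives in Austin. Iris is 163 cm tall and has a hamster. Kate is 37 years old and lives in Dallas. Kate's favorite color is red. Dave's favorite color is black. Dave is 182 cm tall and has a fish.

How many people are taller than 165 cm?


Taller than 165: 2

2


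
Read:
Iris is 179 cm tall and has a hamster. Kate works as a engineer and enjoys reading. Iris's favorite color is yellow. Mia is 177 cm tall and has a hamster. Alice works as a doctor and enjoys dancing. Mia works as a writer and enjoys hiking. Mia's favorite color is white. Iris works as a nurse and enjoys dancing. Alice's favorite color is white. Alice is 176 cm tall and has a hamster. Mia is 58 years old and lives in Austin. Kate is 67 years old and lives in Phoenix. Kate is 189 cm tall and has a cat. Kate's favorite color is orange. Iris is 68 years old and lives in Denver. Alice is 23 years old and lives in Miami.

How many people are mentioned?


People: Mia, Iris, Alice, Kate. Count = 4

4


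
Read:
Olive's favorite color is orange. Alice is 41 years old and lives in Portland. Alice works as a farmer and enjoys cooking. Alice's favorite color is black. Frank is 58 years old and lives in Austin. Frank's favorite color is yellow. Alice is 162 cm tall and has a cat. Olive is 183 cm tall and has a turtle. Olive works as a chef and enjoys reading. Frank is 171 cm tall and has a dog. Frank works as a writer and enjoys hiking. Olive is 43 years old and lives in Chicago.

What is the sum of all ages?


58+41+43 = 142

142


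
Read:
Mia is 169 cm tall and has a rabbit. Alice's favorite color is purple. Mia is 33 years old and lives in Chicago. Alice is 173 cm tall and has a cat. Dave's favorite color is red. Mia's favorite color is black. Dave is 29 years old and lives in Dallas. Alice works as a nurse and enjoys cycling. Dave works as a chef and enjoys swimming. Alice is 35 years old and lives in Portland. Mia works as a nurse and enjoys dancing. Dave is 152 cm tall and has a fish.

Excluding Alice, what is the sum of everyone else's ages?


Sum (excluding Alice): 62

62


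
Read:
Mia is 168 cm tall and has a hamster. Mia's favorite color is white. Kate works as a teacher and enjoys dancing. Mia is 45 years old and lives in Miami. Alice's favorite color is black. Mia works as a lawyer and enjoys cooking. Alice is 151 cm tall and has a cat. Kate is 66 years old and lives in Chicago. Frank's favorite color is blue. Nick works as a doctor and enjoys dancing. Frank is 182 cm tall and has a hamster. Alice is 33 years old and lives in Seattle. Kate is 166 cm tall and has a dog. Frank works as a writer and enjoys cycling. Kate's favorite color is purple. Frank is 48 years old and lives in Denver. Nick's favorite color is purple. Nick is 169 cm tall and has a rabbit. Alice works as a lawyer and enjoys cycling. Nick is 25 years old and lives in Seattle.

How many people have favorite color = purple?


Count: 2

2


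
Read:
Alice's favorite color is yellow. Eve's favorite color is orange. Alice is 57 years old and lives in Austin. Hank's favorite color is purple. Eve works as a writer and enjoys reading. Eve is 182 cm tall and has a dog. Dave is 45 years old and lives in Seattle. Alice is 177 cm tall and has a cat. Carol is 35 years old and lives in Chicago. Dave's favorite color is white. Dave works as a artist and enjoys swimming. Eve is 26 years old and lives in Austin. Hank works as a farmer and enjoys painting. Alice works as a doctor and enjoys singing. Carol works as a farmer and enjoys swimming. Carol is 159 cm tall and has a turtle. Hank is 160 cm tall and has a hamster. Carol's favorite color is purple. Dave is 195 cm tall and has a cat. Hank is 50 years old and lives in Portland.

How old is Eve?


Eve is 26 years old

26


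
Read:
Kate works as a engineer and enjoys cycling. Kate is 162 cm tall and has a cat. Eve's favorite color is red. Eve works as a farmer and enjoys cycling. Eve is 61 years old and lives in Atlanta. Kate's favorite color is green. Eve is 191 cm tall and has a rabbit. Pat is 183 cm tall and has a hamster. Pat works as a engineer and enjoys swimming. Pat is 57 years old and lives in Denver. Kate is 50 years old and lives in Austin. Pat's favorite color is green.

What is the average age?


Sum=168, n=3, avg=56

56


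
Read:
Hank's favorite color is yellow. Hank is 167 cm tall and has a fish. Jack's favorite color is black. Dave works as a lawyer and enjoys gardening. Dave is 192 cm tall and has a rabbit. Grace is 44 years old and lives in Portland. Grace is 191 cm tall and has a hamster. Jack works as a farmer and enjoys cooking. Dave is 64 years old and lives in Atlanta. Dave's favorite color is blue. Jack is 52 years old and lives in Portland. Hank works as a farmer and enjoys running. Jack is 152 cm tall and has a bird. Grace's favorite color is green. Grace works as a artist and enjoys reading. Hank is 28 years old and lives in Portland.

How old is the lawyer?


The lawyer is Dave, age 64

64


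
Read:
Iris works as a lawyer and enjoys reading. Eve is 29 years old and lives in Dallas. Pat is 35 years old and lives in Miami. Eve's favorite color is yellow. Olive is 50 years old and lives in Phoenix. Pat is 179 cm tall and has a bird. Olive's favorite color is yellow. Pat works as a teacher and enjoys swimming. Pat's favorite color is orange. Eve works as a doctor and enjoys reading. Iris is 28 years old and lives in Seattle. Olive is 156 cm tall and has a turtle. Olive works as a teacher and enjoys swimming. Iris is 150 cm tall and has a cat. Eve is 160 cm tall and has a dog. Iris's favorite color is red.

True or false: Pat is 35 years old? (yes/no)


Pat is actually 35. yes

yes


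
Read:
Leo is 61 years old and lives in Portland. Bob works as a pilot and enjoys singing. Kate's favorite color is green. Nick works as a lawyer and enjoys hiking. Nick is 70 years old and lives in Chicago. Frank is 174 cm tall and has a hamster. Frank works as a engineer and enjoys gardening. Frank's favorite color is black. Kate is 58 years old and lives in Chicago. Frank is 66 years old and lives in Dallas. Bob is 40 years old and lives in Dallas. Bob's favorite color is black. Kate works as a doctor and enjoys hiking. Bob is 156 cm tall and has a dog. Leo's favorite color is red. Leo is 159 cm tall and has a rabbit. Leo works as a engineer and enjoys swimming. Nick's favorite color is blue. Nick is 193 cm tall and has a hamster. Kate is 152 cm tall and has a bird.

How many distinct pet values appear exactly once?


Unique pet values: 3

3


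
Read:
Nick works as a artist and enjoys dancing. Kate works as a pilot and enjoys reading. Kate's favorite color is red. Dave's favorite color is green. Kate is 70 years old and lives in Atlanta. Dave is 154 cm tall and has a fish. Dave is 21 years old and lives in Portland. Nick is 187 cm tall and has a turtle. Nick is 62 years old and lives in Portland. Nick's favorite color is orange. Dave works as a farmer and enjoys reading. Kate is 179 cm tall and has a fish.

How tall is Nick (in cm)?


Nick is 187 cm tall

187


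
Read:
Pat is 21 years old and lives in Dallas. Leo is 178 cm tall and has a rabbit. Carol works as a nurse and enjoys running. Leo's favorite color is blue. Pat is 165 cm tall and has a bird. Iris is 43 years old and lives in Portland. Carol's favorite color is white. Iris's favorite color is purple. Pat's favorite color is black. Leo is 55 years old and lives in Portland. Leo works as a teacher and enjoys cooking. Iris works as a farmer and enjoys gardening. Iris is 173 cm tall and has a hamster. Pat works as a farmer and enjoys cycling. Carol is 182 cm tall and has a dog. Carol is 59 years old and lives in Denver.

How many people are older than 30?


Filter: 3

3


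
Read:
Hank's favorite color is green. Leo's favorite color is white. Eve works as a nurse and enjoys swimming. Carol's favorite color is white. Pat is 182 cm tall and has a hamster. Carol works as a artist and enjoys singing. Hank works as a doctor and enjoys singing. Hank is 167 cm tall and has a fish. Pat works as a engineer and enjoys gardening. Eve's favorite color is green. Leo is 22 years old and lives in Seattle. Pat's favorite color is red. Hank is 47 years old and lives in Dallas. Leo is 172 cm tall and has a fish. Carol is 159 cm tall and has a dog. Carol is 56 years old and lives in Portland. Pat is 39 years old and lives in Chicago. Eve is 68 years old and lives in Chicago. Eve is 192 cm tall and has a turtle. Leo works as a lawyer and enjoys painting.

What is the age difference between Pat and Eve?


|39 - 68| = 29

29


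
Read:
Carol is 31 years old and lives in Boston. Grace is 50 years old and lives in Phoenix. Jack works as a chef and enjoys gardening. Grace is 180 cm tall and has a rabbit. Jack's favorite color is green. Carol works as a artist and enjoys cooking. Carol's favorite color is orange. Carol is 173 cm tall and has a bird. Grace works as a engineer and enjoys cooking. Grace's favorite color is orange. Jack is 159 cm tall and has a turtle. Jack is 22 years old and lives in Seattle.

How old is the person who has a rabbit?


Person with rabbit is Grace, age 50

50


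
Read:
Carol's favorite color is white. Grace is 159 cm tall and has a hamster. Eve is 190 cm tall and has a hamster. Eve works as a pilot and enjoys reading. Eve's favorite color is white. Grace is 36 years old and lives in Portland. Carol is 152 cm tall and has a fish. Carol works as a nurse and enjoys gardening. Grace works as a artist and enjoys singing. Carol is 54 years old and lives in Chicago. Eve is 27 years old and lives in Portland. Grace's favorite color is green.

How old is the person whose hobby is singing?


Person with hobby=singing is Grace, age 36

36


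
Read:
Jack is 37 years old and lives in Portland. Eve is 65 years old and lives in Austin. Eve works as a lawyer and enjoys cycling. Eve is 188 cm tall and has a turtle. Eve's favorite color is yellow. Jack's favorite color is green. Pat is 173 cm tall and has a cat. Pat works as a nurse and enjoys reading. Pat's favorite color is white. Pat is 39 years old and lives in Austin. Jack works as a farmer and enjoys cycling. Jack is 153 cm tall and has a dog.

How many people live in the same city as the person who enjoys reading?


Person with hobby reading is Pat, city Austin. Count = 2

2


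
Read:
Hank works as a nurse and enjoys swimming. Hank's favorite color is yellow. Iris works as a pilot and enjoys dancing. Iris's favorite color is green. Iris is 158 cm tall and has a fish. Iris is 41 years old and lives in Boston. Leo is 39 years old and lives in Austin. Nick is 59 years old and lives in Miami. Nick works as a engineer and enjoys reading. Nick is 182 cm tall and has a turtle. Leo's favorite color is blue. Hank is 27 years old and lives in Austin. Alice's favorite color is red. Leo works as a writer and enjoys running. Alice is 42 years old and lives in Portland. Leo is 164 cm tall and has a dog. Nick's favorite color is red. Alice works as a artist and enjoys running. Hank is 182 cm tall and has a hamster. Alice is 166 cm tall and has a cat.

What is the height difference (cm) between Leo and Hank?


|164 - 182| = 18

18


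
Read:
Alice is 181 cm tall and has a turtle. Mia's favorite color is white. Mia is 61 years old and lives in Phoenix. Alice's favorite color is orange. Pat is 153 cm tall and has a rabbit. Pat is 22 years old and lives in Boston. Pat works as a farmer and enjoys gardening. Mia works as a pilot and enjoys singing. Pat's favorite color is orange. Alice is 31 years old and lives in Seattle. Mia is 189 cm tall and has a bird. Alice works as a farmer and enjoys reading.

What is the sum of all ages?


22+61+31 = 114

114


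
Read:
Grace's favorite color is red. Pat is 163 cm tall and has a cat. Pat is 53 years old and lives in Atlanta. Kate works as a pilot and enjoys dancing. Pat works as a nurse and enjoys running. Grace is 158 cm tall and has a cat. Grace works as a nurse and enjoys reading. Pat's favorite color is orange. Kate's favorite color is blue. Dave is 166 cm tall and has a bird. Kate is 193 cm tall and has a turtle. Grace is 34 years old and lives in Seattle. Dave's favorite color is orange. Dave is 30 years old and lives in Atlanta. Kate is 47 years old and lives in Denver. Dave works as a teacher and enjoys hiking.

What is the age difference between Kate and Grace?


|47 - 34| = 13

13


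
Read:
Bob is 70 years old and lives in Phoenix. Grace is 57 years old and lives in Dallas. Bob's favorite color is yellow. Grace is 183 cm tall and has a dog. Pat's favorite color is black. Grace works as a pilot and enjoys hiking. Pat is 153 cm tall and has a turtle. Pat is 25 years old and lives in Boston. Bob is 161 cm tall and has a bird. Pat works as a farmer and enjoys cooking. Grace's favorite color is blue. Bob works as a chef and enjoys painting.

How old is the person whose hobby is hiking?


Person with hobby=hiking is Grace, age 57

57


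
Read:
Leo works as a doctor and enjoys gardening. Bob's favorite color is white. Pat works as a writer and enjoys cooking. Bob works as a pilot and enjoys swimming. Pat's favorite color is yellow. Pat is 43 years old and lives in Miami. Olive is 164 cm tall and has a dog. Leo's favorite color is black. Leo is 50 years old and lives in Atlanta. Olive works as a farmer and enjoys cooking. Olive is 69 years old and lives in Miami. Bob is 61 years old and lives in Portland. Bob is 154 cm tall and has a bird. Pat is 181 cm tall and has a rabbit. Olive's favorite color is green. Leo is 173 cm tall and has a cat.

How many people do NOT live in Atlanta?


Not in Atlanta: 3

3


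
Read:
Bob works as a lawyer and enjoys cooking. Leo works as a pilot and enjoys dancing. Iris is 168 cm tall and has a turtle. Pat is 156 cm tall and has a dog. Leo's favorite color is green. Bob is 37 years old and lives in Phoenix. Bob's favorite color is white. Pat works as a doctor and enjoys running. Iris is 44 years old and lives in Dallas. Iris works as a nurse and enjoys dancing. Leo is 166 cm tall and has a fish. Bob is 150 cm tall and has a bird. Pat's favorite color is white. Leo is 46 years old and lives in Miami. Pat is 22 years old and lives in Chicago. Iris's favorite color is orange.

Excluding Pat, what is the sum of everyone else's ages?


Sum (excluding Pat): 127

127


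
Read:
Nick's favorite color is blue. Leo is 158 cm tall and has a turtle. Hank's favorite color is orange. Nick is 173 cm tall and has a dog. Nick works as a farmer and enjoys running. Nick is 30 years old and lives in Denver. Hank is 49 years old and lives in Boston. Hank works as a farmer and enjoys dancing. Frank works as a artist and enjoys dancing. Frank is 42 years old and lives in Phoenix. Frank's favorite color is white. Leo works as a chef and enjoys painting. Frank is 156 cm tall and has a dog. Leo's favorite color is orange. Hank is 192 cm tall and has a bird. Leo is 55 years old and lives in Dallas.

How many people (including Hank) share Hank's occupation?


Hank is a farmer. Count = 2

2


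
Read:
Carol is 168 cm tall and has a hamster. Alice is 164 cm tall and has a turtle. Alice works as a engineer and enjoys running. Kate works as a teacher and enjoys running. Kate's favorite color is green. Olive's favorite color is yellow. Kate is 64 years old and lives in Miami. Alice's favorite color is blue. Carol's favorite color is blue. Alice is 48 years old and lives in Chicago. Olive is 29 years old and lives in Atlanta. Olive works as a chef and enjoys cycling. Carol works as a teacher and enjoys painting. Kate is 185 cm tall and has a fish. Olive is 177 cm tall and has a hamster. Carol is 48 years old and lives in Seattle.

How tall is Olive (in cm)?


Olive is 177 cm tall

177


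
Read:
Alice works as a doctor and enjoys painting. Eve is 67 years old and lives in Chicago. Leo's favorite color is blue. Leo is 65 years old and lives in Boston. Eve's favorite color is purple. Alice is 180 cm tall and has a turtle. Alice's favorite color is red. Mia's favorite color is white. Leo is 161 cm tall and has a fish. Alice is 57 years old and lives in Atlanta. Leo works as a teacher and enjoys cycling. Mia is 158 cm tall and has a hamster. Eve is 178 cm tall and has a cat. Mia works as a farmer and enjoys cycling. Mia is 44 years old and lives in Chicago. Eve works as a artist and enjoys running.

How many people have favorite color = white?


Count: 1

1


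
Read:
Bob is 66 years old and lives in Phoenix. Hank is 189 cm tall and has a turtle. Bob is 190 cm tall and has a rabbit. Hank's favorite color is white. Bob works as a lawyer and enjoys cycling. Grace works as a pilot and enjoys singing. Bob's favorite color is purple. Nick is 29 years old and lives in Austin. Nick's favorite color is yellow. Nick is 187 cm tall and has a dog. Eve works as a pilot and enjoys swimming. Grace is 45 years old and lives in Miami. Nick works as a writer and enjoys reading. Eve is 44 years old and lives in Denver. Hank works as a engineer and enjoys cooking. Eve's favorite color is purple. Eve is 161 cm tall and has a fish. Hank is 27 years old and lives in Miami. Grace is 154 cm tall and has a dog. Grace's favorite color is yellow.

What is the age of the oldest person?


Oldest: Bob at 66

66


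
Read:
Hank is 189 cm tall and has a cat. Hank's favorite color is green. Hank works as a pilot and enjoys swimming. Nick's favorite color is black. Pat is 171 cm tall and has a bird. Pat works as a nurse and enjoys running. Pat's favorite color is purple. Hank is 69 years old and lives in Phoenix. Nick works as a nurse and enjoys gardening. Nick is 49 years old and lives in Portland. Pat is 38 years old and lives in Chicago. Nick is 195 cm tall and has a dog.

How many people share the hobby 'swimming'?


Count: 1

1


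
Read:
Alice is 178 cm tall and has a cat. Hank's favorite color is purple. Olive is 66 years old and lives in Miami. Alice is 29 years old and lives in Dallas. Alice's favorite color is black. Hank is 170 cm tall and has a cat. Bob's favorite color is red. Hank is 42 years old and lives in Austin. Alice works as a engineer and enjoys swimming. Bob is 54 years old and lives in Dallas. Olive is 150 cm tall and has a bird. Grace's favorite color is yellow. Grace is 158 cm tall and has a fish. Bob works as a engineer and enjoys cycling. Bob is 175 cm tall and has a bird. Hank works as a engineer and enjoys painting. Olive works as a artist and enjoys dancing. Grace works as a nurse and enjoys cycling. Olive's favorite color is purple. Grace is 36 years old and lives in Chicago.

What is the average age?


Sum=227, n=5, avg=45.4

45.4


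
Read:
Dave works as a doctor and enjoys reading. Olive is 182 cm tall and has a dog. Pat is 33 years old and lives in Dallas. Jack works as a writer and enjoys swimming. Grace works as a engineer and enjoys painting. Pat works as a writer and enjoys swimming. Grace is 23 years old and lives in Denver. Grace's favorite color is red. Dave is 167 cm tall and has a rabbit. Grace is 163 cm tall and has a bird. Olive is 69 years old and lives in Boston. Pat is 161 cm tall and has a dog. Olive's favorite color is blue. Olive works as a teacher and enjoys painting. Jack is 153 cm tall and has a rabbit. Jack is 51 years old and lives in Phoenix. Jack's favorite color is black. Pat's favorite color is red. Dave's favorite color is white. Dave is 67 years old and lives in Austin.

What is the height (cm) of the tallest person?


Tallest: Olive at 182 cm

182


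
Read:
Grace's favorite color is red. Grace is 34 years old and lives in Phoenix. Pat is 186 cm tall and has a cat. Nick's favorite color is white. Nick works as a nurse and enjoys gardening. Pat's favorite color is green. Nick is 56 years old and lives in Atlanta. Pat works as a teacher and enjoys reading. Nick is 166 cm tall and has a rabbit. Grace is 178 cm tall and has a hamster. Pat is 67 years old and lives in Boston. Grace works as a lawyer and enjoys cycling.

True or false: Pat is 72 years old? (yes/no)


Pat is actually 67. no

no


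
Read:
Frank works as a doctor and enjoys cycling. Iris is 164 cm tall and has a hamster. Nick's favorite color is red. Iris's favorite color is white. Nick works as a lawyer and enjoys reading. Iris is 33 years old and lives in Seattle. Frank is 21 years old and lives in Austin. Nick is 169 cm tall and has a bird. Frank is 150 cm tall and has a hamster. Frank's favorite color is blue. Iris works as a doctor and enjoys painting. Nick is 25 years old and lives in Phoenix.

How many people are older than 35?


Filter: 0

0


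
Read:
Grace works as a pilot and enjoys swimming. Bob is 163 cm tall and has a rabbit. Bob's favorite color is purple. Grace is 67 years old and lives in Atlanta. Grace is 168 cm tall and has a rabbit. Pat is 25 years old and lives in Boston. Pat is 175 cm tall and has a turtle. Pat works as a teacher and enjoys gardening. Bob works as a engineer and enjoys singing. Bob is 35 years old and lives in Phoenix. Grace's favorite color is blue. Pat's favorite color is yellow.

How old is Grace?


Grace is 67 years old

67


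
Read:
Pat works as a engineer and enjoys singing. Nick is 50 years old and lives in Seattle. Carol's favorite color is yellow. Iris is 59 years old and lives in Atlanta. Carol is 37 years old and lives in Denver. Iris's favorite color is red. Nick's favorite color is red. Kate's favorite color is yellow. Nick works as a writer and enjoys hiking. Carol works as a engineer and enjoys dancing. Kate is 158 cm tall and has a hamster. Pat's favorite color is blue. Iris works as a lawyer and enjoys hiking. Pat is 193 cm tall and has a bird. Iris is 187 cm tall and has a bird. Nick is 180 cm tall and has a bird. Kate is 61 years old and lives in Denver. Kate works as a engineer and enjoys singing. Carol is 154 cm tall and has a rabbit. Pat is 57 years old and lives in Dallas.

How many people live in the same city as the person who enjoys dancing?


Person with hobby dancing is Carol, city Denver. Count = 2

2


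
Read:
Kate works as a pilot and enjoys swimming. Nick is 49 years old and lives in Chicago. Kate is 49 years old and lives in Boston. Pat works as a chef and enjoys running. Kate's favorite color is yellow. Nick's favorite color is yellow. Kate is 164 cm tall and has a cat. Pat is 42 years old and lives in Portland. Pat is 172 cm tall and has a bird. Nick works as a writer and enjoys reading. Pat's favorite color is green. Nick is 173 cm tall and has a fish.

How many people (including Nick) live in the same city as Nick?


Nick lives in Chicago. Count = 1

1


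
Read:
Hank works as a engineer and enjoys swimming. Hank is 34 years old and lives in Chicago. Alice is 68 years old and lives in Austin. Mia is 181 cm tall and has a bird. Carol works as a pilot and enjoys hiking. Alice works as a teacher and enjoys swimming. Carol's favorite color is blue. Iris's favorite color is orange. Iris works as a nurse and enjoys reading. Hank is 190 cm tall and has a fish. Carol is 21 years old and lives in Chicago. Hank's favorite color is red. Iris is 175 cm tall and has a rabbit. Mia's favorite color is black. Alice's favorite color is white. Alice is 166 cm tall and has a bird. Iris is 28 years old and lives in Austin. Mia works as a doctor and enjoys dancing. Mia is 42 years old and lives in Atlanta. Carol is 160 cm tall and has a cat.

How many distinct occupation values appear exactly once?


Unique occupation values: 5

5


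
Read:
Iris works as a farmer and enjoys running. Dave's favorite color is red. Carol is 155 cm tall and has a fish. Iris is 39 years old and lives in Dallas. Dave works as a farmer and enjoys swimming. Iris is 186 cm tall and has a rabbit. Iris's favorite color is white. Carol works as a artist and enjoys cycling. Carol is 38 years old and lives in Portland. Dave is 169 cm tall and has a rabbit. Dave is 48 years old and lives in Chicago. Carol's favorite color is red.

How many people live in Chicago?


Count in Chicago: 1

1


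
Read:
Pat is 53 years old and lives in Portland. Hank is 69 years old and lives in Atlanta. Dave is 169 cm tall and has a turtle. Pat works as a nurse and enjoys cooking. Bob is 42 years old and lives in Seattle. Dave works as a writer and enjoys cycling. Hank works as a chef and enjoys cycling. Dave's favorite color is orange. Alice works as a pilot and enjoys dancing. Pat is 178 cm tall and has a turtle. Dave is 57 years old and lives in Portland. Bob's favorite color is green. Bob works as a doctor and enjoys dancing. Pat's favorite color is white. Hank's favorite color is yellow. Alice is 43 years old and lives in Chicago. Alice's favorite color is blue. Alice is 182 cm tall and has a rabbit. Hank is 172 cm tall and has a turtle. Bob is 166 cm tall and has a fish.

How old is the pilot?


The pilot is Alice, age 43

43


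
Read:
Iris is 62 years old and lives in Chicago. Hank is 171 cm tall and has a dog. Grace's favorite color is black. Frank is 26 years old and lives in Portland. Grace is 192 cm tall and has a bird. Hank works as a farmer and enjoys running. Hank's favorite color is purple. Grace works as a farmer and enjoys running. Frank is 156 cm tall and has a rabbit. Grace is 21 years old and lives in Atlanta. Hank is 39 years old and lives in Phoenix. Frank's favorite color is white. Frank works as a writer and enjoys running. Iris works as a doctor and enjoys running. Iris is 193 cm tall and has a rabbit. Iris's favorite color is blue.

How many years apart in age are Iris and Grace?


62 vs 21, diff = 41

41


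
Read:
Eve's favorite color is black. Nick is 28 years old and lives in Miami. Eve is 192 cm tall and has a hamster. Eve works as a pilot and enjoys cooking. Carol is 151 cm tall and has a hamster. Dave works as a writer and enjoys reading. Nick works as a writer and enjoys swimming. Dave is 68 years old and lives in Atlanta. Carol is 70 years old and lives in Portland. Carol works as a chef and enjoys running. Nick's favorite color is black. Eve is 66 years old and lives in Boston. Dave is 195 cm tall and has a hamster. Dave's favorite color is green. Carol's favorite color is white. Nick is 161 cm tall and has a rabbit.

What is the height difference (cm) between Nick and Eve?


|161 - 192| = 31

31


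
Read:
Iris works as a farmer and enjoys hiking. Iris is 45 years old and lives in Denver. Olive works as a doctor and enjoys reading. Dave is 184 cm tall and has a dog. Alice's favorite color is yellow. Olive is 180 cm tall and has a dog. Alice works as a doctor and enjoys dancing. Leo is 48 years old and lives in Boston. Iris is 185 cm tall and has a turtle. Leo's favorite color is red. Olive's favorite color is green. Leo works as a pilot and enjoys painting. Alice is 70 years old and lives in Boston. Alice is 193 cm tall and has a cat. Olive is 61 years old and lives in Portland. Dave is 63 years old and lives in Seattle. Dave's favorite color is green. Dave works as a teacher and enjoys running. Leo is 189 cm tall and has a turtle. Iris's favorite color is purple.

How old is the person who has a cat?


Person with cat is Alice, age 70

70


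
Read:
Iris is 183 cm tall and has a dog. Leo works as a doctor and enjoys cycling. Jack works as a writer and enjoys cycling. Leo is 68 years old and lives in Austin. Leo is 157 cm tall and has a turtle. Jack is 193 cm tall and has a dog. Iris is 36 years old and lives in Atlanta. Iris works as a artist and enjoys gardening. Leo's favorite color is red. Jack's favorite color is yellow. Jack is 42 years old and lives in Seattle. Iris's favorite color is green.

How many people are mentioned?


People: Jack, Iris, Leo. Count = 3

3


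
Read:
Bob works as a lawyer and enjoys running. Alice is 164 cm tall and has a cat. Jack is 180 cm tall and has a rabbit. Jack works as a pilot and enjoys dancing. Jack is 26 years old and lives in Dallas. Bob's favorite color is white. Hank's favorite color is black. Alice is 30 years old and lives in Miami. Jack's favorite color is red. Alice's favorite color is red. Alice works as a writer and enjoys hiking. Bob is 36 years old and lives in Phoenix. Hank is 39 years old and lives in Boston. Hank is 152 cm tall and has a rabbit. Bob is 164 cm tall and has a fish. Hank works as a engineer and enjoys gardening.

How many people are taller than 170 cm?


Taller than 170: 1

1


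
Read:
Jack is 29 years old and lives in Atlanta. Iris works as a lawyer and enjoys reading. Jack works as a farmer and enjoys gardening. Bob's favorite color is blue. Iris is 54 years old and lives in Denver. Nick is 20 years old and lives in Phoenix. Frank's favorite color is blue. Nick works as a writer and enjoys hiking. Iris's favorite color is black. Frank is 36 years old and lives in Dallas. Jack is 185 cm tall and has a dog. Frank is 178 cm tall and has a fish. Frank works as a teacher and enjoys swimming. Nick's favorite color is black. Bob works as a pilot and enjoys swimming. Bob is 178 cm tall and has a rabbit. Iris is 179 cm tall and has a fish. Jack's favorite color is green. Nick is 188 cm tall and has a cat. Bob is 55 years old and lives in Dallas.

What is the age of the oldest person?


Oldest: Bob at 55

55


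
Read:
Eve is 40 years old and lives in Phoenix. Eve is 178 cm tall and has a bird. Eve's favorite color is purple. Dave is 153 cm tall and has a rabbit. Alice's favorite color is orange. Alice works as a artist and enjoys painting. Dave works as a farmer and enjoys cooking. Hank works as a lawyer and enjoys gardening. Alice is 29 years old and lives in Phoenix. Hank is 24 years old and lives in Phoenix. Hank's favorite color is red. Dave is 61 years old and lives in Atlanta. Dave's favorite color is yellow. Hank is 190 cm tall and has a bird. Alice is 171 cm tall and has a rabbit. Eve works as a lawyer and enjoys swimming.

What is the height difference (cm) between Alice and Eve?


|171 - 178| = 7

7


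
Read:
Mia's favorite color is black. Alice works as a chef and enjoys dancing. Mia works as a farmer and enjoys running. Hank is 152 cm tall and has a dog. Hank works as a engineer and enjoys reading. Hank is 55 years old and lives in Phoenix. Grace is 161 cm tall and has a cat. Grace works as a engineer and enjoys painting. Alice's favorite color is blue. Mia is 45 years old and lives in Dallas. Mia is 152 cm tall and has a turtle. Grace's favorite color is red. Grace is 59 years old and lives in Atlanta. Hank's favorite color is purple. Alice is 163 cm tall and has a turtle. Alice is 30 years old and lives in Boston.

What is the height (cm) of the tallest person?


Tallest: Alice at 163 cm

163


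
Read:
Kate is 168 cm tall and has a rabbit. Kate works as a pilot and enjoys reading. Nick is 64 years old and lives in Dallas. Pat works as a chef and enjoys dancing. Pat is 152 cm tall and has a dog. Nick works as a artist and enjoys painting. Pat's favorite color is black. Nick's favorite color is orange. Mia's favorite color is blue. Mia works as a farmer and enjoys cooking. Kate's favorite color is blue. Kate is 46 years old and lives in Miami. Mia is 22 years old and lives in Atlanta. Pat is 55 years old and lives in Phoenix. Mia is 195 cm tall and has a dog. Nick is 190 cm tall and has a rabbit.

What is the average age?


Sum=187, n=4, avg=46.75

46.75


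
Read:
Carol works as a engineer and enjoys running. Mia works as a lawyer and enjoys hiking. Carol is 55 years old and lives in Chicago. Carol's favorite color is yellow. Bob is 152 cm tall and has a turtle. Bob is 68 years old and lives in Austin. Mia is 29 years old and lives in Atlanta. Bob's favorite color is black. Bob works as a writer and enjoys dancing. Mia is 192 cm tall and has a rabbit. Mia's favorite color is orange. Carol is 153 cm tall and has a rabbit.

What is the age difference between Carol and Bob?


|55 - 68| = 13

13


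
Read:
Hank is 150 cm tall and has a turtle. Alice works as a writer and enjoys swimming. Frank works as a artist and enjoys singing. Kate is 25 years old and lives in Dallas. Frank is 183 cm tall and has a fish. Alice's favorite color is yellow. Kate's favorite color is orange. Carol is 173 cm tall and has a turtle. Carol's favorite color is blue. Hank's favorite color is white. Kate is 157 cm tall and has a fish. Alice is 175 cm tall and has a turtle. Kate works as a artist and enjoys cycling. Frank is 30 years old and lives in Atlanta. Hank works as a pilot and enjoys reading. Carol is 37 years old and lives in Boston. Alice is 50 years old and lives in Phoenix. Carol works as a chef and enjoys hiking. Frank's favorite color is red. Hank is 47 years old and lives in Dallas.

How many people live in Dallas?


Count in Dallas: 2

2


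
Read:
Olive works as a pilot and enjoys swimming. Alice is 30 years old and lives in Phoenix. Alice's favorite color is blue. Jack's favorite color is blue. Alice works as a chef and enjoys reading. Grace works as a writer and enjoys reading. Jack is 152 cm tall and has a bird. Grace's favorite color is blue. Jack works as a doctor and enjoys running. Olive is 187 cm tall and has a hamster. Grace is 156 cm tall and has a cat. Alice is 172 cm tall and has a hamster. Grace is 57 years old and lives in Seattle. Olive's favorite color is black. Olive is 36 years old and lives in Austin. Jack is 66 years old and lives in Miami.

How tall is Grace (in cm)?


Grace is 156 cm tall

156


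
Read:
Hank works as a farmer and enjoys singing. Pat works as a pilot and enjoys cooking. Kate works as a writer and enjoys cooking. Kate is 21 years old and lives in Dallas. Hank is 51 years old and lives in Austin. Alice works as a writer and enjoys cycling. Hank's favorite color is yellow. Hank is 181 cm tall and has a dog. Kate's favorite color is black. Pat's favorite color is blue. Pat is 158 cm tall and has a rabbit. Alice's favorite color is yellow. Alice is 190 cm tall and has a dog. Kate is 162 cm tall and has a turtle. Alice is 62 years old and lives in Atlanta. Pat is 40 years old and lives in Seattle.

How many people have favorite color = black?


Count: 1

1


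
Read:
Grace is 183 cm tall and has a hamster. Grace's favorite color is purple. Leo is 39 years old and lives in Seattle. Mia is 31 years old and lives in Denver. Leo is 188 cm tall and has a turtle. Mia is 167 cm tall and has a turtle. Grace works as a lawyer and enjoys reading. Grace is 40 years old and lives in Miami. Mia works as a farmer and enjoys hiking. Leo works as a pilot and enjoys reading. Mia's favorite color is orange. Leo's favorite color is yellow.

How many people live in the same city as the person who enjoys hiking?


Person with hobby hiking is Mia, city Denver. Count = 1

1
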